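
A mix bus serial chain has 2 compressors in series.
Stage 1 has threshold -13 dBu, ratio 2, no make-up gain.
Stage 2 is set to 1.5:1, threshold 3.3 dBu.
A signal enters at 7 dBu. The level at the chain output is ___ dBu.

Stage 1: 20 dB above -13 dBu, reduced 2:1 to 10 dB above → -3 dBu.
Stage 2: -3 dBu ≤ 3.3 dBu, so stage 2 doesn't engage; output -3 dBu.

-3 dBu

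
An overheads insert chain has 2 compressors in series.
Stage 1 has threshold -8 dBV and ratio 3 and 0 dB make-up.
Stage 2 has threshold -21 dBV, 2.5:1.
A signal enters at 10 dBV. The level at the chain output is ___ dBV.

Stage 1: 18 dB above -8 dBV, reduced 3:1 to 6 dB above → -2 dBV.
Stage 2: 19 dB above -21 dBV, reduced 2.5:1 to 7.6 dB above → -13.4 dBV.

-13.4 dBV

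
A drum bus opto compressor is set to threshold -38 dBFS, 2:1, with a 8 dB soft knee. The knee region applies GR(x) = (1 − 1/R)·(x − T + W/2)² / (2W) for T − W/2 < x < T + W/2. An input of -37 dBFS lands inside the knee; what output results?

-37.78125 dBFS

x − T + W/2 = -37 − (-38) + 4 = 5.
GR = (1 − 1/2) × 5² / 16 = 0.5 × 25 / 16 = 0.78125 dB.
Output = -37 − 0.78125 = -37.78125 dBFS.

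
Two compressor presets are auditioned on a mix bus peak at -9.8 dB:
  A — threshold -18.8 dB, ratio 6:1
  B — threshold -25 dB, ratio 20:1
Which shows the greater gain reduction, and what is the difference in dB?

A: 9 dB over, compressed to 1.5 dB over, so 7.5 dB of GR.
B: 15.2 dB over, compressed to 0.76 dB over, so 14.44 dB of GR.
B applies 6.94 dB more gain reduction.

B, by 6.94 dB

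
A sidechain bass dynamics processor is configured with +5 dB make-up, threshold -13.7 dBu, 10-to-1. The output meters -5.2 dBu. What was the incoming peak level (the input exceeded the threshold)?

Remove make-up: -5.2 − 5 = -10.2 dBu.
Post-compression overshoot = -10.2 − (-13.7) = 3.5 dB.
Input overshoot = R × output overshoot = 35 dB → input = -13.7 + 35 = 21.3 dBu.

21.3 dBu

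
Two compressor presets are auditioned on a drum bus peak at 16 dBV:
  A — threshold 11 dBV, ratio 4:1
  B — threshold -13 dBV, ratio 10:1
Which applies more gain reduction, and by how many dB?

A: overshoot 5 dB → output overshoot 1.25 dB → GR 3.75 dB.
B: overshoot 29 dB → output overshoot 2.9 dB → GR 26.1 dB.
Difference: 22.35 dB in favour of B.

B, by 22.35 dB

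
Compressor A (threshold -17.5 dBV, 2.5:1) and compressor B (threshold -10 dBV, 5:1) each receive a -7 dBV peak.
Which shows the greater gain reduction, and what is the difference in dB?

A, by 3.9 dB

A: GR = 10.5 − 10.5/2.5 = 6.3 dB.
B: GR = 3 − 3/5 = 2.4 dB.
Difference: 3.9 dB in favour of A.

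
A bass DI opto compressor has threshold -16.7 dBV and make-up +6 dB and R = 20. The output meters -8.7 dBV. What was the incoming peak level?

23.3 dBV

Stripping the +6 dB make-up gives -14.7 dBV at the gain stage.
The compressed level sits -14.7 − (-16.7) = 2 dB over threshold.
Input overshoot = R × output overshoot = 40 dB → input = -16.7 + 40 = 23.3 dBV.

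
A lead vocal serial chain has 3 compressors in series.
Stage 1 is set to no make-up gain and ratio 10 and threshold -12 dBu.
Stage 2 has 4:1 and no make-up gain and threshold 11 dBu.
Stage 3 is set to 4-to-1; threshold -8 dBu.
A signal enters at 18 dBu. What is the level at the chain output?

Stage 1: 30 dB above -12 dBu, reduced 10:1 to 3 dB above → -9 dBu.
Stage 2: below threshold (-9 ≤ 11); passes unchanged; output -9 dBu.
Stage 3: -9 dBu ≤ -8 dBu, so stage 3 doesn't engage; output -9 dBu.

-9 dBu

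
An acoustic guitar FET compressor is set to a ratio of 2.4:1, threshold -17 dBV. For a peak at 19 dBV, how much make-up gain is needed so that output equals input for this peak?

21 dB

Without make-up, output = threshold + overshoot/2.4 = -17 + 15 = -2 dBV.
Gap to target: 21 dB.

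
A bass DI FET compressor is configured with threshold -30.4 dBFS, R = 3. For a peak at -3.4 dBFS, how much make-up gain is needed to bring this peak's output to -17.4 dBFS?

Without make-up, output = threshold + overshoot/3 = -30.4 + 9 = -21.4 dBFS.
Gap to target: 4 dB.

4 dB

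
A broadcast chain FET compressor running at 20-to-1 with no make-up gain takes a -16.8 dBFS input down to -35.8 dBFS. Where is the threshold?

-36.8 dBFS

Gain reduction = -16.8 − (-35.8) = 19 dB; output overshoot = GR / (R − 1) = 19 / 19 = 1 dB.
Threshold = output − output overshoot = -35.8 − 1 = -36.8 dBFS.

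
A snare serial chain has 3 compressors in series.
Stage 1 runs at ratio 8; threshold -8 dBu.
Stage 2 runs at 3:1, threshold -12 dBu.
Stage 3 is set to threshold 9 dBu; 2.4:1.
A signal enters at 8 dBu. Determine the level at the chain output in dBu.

Stage 1: overshoot 16 dB → 16/8 = 2 dB → -6 dBu.
Stage 2: 6 dB above -12 dBu, reduced 3:1 to 2 dB above → -10 dBu.
Stage 3: -10 dBu is at or below the 9 dBu threshold — no compression; output -10 dBu.

-10 dBu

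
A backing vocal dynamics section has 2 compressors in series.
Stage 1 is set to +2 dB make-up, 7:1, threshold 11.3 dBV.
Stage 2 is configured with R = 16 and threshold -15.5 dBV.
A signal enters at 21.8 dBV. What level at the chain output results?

-13.60625 dBV

Stage 1: 21.8 dBV is 10.5 dB over 11.3 dBV; at 7:1 that becomes 1.5 dB over, giving 12.8 dBV; +2 dB make-up → 14.8 dBV.
Stage 2: 30.3 dB above -15.5 dBV, reduced 16:1 to 1.89375 dB above → -13.60625 dBV.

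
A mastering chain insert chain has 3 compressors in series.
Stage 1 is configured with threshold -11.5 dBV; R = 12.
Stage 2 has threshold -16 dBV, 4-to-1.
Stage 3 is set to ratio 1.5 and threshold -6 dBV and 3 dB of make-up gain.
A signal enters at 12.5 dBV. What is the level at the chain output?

-11.375 dBV

Stage 1: overshoot 24 dB → 24/12 = 2 dB → -9.5 dBV.
Stage 2: -9.5 dBV is 6.5 dB over -16 dBV; at 4:1 that becomes 1.625 dB over, giving -14.375 dBV.
Stage 3: -14.375 dBV ≤ -6 dBV, so stage 3 doesn't engage; make-up brings it to -11.375 dBV.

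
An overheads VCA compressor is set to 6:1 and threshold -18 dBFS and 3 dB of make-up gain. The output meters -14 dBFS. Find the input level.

-12 dBFS

Remove make-up: -14 − 3 = -17 dBFS.
The compressed level sits -17 − (-18) = 1 dB over threshold.
Undo the ratio: input overshoot = 1 × 6 = 6 dB, giving input = -12 dBFS.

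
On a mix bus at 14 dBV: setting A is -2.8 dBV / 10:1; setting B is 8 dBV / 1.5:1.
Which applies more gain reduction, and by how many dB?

A, by 13.12 dB

A: GR = 16.8 − 16.8/10 = 15.12 dB.
B: GR = 6 − 6/1.5 = 2 dB.
Difference: 13.12 dB in favour of A.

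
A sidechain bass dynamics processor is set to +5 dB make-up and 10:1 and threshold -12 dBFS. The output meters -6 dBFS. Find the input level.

-2 dBFS

Stripping the +5 dB make-up gives -11 dBFS at the gain stage.
Post-compression overshoot = -11 − (-12) = 1 dB.
Input overshoot = R × output overshoot = 10 dB → input = -12 + 10 = -2 dBFS.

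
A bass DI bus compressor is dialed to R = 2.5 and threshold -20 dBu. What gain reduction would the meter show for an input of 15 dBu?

15 dBu exceeds the threshold by 35 dB.
At 2.5:1, output sits 35/2.5 = 14 dB above threshold.
GR = overshoot in − overshoot out = 35 − 14 = 21 dB.

21 dB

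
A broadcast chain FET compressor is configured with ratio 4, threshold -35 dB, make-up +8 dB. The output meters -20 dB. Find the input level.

-7 dB

Before make-up, the level was -20 − 8 = -28 dB.
The compressed level sits -28 − (-35) = 7 dB over threshold.
Input overshoot = R × output overshoot = 28 dB → input = -35 + 28 = -7 dB.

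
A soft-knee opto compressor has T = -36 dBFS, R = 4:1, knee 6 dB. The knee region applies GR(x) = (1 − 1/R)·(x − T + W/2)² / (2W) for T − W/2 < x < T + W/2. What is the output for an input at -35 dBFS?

-36 dBFS

x − T + W/2 = -35 − (-36) + 3 = 4.
GR = (1 − 1/4) × 4² / 12 = 0.75 × 16 / 12 = 1 dB.
Output = -35 − 1 = -36 dBFS.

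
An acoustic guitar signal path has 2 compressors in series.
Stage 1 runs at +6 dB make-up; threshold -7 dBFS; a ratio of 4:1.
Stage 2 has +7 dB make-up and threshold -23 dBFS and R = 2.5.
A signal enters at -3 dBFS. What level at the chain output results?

Stage 1: 4 dB above -7 dBFS, reduced 4:1 to 1 dB above → -6 dBFS; +6 dB make-up → 0 dBFS.
Stage 2: overshoot 23 dB → 23/2.5 = 9.2 dB → -13.8 dBFS; +7 dB make-up → -6.8 dBFS.

-6.8 dBFS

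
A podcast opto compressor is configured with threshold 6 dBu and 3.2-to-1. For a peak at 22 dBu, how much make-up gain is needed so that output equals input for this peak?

Without make-up, output = threshold + overshoot/3.2 = 6 + 5 = 11 dBu.
Gap to target: 11 dB.

11 dB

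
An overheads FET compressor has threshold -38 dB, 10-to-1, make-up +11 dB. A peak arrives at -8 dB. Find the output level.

-24 dB

-8 dB sits 30 dB over threshold.
At 10:1 the overshoot is divided by 10, leaving 3 dB above threshold.
That puts the output at -35 dB; make-up adds 11 dB, giving -24 dB.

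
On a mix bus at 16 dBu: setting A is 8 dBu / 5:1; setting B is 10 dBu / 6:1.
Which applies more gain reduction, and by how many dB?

A: 8 dB over, compressed to 1.6 dB over, so 6.4 dB of GR.
B: 6 dB over, compressed to 1 dB over, so 5 dB of GR.
A reduces 1.4 dB more.

A, by 1.4 dB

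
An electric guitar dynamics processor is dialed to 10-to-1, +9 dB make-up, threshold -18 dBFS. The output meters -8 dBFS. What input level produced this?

-8 dBFS

Stripping the +9 dB make-up gives -17 dBFS at the gain stage.
That's 1 dB above the -18 dBFS threshold.
Before 10:1 compression the overshoot was 1 × 10 = 10 dB, so input = -18 + 10 = -8 dBFS.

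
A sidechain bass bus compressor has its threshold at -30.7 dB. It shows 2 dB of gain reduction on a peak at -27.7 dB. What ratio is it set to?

3:1

Input overshoot = -27.7 − (-30.7) = 3 dB.
Output overshoot = 3 − 2 = 1 dB.
Ratio = input overshoot / output overshoot = 3 / 1 = 3.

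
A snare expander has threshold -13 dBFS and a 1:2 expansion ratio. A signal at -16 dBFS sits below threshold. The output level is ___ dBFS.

The input is 3 dB below the -13 dBFS threshold.
A 1:2 expander multiplies undershoot by 2: 3 × 2 = 6 dB below threshold.
Output = -13 − 6 = -19 dBFS.

-19 dBFS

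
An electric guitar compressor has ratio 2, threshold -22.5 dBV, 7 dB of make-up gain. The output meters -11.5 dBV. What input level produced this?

Remove make-up: -11.5 − 7 = -18.5 dBV.
Post-compression overshoot = -18.5 − (-22.5) = 4 dB.
Input overshoot = R × output overshoot = 8 dB → input = -22.5 + 8 = -14.5 dBV.

-14.5 dBV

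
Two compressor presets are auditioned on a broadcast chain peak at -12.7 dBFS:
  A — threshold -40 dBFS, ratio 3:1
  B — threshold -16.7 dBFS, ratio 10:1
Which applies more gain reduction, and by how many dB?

A, by 14.6 dB

A: overshoot 27.3 dB → output overshoot 9.1 dB → GR 18.2 dB.
B: overshoot 4 dB → output overshoot 0.4 dB → GR 3.6 dB.
A reduces 14.6 dB more.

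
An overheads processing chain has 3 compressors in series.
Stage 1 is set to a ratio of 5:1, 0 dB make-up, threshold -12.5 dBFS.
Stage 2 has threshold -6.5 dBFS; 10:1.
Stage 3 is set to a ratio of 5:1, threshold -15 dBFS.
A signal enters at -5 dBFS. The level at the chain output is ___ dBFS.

-14.2 dBFS

Stage 1: -5 dBFS is 7.5 dB over -12.5 dBFS; at 5:1 that becomes 1.5 dB over, giving -11 dBFS.
Stage 2: -11 dBFS ≤ -6.5 dBFS, so stage 2 doesn't engage; output -11 dBFS.
Stage 3: -11 dBFS is 4 dB over -15 dBFS; at 5:1 that becomes 0.8 dB over, giving -14.2 dBFS.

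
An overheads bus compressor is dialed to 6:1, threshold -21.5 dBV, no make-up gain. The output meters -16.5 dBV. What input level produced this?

Post-compression overshoot = -16.5 − (-21.5) = 5 dB.
Input overshoot = R × output overshoot = 30 dB → input = -21.5 + 30 = 8.5 dBV.

8.5 dBV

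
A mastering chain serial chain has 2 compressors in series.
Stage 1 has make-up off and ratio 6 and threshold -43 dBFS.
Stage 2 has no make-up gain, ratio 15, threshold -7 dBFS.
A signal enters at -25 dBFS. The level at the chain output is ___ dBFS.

-40 dBFS

Stage 1: 18 dB above -43 dBFS, reduced 6:1 to 3 dB above → -40 dBFS.
Stage 2: -40 dBFS ≤ -7 dBFS, so stage 2 doesn't engage; output -40 dBFS.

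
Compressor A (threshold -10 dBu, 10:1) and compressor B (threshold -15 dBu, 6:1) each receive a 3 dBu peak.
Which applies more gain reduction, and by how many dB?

A: overshoot 13 dB → output overshoot 1.3 dB → GR 11.7 dB.
B: overshoot 18 dB → output overshoot 3 dB → GR 15 dB.
B reduces 3.3 dB more.

B, by 3.3 dB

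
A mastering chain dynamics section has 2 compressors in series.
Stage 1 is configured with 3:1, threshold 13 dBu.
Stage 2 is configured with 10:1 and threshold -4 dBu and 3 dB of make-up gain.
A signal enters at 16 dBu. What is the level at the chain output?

Stage 1: overshoot 3 dB → 3/3 = 1 dB → 14 dBu.
Stage 2: 18 dB above -4 dBu, reduced 10:1 to 1.8 dB above → -2.2 dBu; +3 dB make-up → 0.8 dBu.

0.8 dBu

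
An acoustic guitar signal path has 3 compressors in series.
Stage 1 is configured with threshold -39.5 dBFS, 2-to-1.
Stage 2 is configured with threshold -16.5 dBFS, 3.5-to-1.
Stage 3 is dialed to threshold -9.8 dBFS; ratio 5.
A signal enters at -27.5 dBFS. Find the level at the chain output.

-33.5 dBFS

Stage 1: 12 dB above -39.5 dBFS, reduced 2:1 to 6 dB above → -33.5 dBFS.
Stage 2: below threshold (-33.5 ≤ -16.5); passes unchanged; output -33.5 dBFS.
Stage 3: -33.5 dBFS is at or below the -9.8 dBFS threshold — no compression; output -33.5 dBFS.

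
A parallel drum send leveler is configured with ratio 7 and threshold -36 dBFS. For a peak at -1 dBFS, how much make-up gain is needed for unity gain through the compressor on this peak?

30 dB

Without make-up, output = threshold + overshoot/7 = -36 + 5 = -31 dBFS.
Gap to target: 30 dB.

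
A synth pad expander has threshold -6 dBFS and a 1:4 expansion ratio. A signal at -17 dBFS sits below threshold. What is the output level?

Below threshold, a 1:4 expander applies gain = (4−1)×(T − x) of attenuation.
(4−1) × 11 = 33 dB, so output = -17 − 33 = -50 dBFS.

-50 dBFS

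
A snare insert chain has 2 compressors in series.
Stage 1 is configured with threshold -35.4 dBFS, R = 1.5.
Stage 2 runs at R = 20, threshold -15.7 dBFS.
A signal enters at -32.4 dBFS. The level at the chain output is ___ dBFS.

Stage 1: -32.4 dBFS is 3 dB over -35.4 dBFS; at 1.5:1 that becomes 2 dB over, giving -33.4 dBFS.
Stage 2: -33.4 dBFS is at or below the -15.7 dBFS threshold — no compression; output -33.4 dBFS.

-33.4 dBFS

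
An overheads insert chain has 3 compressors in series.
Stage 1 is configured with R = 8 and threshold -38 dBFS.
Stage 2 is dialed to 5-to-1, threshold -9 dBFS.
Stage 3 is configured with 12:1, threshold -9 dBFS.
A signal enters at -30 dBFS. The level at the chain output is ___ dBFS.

-37 dBFS

Stage 1: -30 dBFS is 8 dB over -38 dBFS; at 8:1 that becomes 1 dB over, giving -37 dBFS.
Stage 2: -37 dBFS ≤ -9 dBFS, so stage 2 doesn't engage; output -37 dBFS.
Stage 3: -37 dBFS ≤ -9 dBFS, so stage 3 doesn't engage; output -37 dBFS.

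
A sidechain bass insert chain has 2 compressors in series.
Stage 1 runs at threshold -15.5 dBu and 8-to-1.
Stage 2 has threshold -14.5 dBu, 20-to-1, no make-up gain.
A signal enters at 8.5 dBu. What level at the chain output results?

-14.4 dBu

Stage 1: overshoot 24 dB → 24/8 = 3 dB → -12.5 dBu.
Stage 2: -12.5 dBu is 2 dB over -14.5 dBu; at 20:1 that becomes 0.1 dB over, giving -14.4 dBu.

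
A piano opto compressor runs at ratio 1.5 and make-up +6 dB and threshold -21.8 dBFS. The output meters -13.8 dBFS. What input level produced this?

Remove make-up: -13.8 − 6 = -19.8 dBFS.
The compressed level sits -19.8 − (-21.8) = 2 dB over threshold.
Input overshoot = R × output overshoot = 3 dB → input = -21.8 + 3 = -18.8 dBFS.

-18.8 dBFS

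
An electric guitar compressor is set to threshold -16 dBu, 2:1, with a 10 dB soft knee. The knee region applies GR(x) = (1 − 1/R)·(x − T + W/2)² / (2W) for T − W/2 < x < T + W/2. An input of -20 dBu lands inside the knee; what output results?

x − T + W/2 = -20 − (-16) + 5 = 1.
GR = (1 − 1/2) × 1² / 20 = 0.5 × 1 / 20 = 0.025 dB.
Output = -20 − 0.025 = -20.025 dBu.

-20.025 dBu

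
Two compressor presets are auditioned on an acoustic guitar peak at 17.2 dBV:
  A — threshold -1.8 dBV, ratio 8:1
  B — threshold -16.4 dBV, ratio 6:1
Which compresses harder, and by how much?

A: overshoot 19 dB → output overshoot 2.375 dB → GR 16.625 dB.
B: overshoot 33.6 dB → output overshoot 5.6 dB → GR 28 dB.
Difference: 11.375 dB in favour of B.

B, by 11.375 dB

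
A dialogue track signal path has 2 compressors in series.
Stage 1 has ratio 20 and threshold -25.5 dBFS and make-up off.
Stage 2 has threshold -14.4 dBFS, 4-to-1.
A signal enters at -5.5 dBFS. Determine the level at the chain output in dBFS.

Stage 1: -5.5 dBFS is 20 dB over -25.5 dBFS; at 20:1 that becomes 1 dB over, giving -24.5 dBFS.
Stage 2: -24.5 dBFS is at or below the -14.4 dBFS threshold — no compression; output -24.5 dBFS.

-24.5 dBFS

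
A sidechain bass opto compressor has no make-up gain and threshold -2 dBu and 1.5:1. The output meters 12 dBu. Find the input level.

19 dBu

That's 14 dB above the -2 dBu threshold.
Before 1.5:1 compression the overshoot was 14 × 1.5 = 21 dB, so input = -2 + 21 = 19 dBu.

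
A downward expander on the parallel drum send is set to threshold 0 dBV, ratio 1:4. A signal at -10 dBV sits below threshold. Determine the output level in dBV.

-40 dBV

Undershoot = 0 − (-10) = 10 dB.
At 1:4, that expands to 40 dB under threshold.
Output = 0 − 40 = -40 dBV.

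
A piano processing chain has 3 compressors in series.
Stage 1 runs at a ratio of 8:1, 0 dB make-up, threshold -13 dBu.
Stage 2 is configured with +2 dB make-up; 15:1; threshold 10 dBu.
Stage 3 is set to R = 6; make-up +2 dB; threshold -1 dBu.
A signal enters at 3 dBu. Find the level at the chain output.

-7 dBu

Stage 1: overshoot 16 dB → 16/8 = 2 dB → -11 dBu.
Stage 2: below threshold (-11 ≤ 10); passes unchanged; make-up brings it to -9 dBu.
Stage 3: -9 dBu ≤ -1 dBu, so stage 3 doesn't engage; make-up brings it to -7 dBu.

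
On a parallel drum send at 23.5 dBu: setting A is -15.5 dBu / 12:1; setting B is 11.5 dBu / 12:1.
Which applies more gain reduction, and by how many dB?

A, by 24.75 dB

A: GR = 39 − 39/12 = 35.75 dB.
B: GR = 12 − 12/12 = 11 dB.
A applies 24.75 dB more gain reduction.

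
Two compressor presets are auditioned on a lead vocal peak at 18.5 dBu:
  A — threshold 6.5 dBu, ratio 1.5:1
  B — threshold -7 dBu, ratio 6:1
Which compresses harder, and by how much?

B, by 17.25 dB

A: GR = 12 − 12/1.5 = 4 dB.
B: GR = 25.5 − 25.5/6 = 21.25 dB.
B applies 17.25 dB more gain reduction.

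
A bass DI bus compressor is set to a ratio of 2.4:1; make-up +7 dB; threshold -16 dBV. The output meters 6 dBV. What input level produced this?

Remove make-up: 6 − 7 = -1 dBV.
Post-compression overshoot = -1 − (-16) = 15 dB.
Input overshoot = R × output overshoot = 36 dB → input = -16 + 36 = 20 dBV.

20 dBV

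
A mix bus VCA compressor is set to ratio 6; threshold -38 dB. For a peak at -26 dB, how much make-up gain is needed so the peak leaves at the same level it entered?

Overshoot 12 dB → 12/6 = 2 dB after compression, so the compressed level is -38 + 2 = -36 dB.
Make-up = target − compressed = -26 − (-36) = 10 dB.

10 dB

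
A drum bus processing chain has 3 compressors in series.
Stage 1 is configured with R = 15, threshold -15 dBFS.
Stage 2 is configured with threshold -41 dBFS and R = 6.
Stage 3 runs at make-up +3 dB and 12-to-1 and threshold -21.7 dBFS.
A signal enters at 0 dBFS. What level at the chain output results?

Stage 1: 0 dBFS is 15 dB over -15 dBFS; at 15:1 that becomes 1 dB over, giving -14 dBFS.
Stage 2: -14 dBFS is 27 dB over -41 dBFS; at 6:1 that becomes 4.5 dB over, giving -36.5 dBFS.
Stage 3: -36.5 dBFS ≤ -21.7 dBFS, so stage 3 doesn't engage; make-up brings it to -33.5 dBFS.

-33.5 dBFS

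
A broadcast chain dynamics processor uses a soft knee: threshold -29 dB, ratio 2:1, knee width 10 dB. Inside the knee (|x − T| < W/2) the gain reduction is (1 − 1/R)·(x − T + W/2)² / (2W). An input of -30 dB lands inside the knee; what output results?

x − T + W/2 = -30 − (-29) + 5 = 4.
GR = (1 − 1/2) × 4² / 20 = 0.5 × 16 / 20 = 0.4 dB.
Output = -30 − 0.4 = -30.4 dB.

-30.4 dB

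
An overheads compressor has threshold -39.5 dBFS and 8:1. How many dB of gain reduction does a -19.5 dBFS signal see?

17.5 dB

Overshoot = -19.5 − (-39.5) = 20 dB.
A 8:1 ratio leaves 2.5 dB of that excess.
So the signal is attenuated by 20 − 2.5 = 17.5 dB.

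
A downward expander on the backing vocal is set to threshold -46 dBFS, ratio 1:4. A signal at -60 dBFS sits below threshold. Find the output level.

-102 dBFS

Undershoot = (-46) − (-60) = 14 dB.
At 1:4, that expands to 56 dB under threshold.
Output = -46 − 56 = -102 dBFS.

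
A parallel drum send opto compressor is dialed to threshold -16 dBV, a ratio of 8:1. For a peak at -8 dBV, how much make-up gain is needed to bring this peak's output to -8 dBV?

Without make-up, output = threshold + overshoot/8 = -16 + 1 = -15 dBV.
Gap to target: 7 dB.

7 dB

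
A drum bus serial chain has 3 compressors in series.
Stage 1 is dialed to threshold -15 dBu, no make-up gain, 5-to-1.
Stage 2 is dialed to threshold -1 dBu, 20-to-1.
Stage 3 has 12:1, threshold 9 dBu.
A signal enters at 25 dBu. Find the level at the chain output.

-7 dBu

Stage 1: 25 dBu is 40 dB over -15 dBu; at 5:1 that becomes 8 dB over, giving -7 dBu.
Stage 2: below threshold (-7 ≤ -1); passes unchanged; output -7 dBu.
Stage 3: -7 dBu is at or below the 9 dBu threshold — no compression; output -7 dBu.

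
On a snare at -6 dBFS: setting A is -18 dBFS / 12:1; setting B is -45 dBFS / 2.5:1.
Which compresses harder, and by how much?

B, by 12.4 dB

A: 12 dB over, compressed to 1 dB over, so 11 dB of GR.
B: 39 dB over, compressed to 15.6 dB over, so 23.4 dB of GR.
B applies 12.4 dB more gain reduction.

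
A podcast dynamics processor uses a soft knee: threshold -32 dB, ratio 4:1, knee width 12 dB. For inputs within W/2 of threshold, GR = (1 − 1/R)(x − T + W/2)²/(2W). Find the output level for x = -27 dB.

-30.78125 dB

x − T + W/2 = -27 − (-32) + 6 = 11.
GR = (1 − 1/4) × 11² / 24 = 0.75 × 121 / 24 = 3.78125 dB.
Output = -27 − 3.78125 = -30.78125 dB.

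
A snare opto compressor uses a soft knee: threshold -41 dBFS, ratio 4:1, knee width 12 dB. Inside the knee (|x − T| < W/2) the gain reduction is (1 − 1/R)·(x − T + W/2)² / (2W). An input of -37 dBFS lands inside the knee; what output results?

-40.125 dBFS

x − T + W/2 = -37 − (-41) + 6 = 10.
GR = (1 − 1/4) × 10² / 24 = 0.75 × 100 / 24 = 3.125 dB.
Output = -37 − 3.125 = -40.125 dBFS.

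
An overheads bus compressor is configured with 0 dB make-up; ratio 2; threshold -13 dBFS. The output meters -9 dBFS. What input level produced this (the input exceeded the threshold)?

The compressed level sits -9 − (-13) = 4 dB over threshold.
Input overshoot = R × output overshoot = 8 dB → input = -13 + 8 = -5 dBFS.

-5 dBFS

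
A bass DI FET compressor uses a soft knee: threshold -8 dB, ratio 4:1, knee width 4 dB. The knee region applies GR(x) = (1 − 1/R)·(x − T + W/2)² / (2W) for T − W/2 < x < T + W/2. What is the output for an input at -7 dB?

-7.84375 dB

x − T + W/2 = -7 − (-8) + 2 = 3.
GR = (1 − 1/4) × 3² / 8 = 0.75 × 9 / 8 = 0.84375 dB.
Output = -7 − 0.84375 = -7.84375 dB.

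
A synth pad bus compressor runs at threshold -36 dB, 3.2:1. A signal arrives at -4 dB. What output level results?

-26 dB

Overshoot: -4 − (-36) = 32 dB.
At 3.2:1 the overshoot is divided by 3.2, leaving 10 dB above threshold.
Output = -36 + 10 = -26 dB.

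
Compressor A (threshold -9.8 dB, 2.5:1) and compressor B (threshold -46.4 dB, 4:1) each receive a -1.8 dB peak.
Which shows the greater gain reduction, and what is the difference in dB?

B, by 28.65 dB

A: 8 dB over, compressed to 3.2 dB over, so 4.8 dB of GR.
B: 44.6 dB over, compressed to 11.15 dB over, so 33.45 dB of GR.
Difference: 28.65 dB in favour of B.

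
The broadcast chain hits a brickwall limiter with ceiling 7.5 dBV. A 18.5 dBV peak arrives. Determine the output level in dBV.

7.5 dBV

A brickwall limiter is an ∞:1 compressor: any input above the ceiling is clamped to 7.5 dBV.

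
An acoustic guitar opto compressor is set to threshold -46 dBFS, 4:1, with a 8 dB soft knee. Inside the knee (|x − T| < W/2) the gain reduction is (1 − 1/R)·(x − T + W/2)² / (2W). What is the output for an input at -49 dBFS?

x − T + W/2 = -49 − (-46) + 4 = 1.
GR = (1 − 1/4) × 1² / 16 = 0.75 × 1 / 16 = 0.046875 dB.
Output = -49 − 0.046875 = -49.046875 dBFS.

-49.046875 dBFS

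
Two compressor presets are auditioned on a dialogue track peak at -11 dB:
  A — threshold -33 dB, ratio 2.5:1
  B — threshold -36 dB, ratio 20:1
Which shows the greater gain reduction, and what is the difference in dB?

B, by 10.55 dB

A: 22 dB over, compressed to 8.8 dB over, so 13.2 dB of GR.
B: 25 dB over, compressed to 1.25 dB over, so 23.75 dB of GR.
B reduces 10.55 dB more.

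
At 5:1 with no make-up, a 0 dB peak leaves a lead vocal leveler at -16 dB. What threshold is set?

-20 dB

Gain reduction = 0 − (-16) = 16 dB; output overshoot = GR / (R − 1) = 16 / 4 = 4 dB.
Threshold = output − output overshoot = -16 − 4 = -20 dB.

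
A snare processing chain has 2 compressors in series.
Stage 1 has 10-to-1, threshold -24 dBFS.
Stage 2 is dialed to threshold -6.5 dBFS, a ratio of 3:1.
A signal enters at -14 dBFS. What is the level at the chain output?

Stage 1: -14 dBFS is 10 dB over -24 dBFS; at 10:1 that becomes 1 dB over, giving -23 dBFS.
Stage 2: below threshold (-23 ≤ -6.5); passes unchanged; output -23 dBFS.

-23 dBFS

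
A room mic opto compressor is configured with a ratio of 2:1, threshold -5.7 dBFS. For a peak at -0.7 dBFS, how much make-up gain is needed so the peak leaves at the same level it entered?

The peak compresses to -5.7 + 5/2 = -3.2 dBFS.
To reach -0.7 dBFS requires -0.7 − (-3.2) = 2.5 dB of make-up.

2.5 dB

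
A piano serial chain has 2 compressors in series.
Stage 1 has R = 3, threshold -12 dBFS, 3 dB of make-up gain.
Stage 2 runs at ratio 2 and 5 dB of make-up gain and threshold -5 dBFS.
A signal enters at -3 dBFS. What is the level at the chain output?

-1 dBFS

Stage 1: overshoot 9 dB → 9/3 = 3 dB → -9 dBFS; +3 dB make-up → -6 dBFS.
Stage 2: -6 dBFS is at or below the -5 dBFS threshold — no compression; make-up brings it to -1 dBFS.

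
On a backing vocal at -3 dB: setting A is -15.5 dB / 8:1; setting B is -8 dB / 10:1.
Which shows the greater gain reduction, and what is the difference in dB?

A, by 6.4375 dB

A: GR = 12.5 − 12.5/8 = 10.9375 dB.
B: GR = 5 − 5/10 = 4.5 dB.
A reduces 6.4375 dB more.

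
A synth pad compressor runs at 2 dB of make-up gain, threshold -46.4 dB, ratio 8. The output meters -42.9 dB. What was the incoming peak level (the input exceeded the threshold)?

-34.4 dB

Before make-up, the level was -42.9 − 2 = -44.9 dB.
That's 1.5 dB above the -46.4 dB threshold.
Before 8:1 compression the overshoot was 1.5 × 8 = 12 dB, so input = -46.4 + 12 = -34.4 dB.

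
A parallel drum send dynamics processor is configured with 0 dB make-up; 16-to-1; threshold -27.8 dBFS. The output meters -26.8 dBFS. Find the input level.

-11.8 dBFS

That's 1 dB above the -27.8 dBFS threshold.
Undo the ratio: input overshoot = 1 × 16 = 16 dB, giving input = -11.8 dBFS.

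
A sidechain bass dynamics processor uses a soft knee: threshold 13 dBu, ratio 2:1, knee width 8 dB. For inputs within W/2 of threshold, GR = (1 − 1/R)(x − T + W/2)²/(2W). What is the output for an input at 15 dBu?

13.875 dBu

x − T + W/2 = 15 − 13 + 4 = 6.
GR = (1 − 1/2) × 6² / 16 = 0.5 × 36 / 16 = 1.125 dB.
Output = 15 − 1.125 = 13.875 dBu.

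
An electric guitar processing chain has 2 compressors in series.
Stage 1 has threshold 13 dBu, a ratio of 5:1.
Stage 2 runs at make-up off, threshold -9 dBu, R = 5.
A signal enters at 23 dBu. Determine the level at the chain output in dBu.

-4.2 dBu

Stage 1: 10 dB above 13 dBu, reduced 5:1 to 2 dB above → 15 dBu.
Stage 2: overshoot 24 dB → 24/5 = 4.8 dB → -4.2 dBu.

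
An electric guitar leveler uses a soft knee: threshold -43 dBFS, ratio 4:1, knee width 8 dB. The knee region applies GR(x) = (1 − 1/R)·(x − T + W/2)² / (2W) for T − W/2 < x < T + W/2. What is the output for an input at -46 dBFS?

-46.046875 dBFS

x − T + W/2 = -46 − (-43) + 4 = 1.
GR = (1 − 1/4) × 1² / 16 = 0.75 × 1 / 16 = 0.046875 dB.
Output = -46 − 0.046875 = -46.046875 dBFS.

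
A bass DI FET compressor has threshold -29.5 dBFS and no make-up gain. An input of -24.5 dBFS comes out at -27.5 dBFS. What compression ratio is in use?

Input overshoot = -24.5 − (-29.5) = 5 dB; output overshoot = -27.5 − (-29.5) = 2 dB.
Ratio = 5 / 2 = 2.5.

2.5:1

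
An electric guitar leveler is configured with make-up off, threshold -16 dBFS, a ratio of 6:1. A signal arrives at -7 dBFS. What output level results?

-14.5 dBFS

The input is 9 dB above the -16 dBFS threshold.
The 9 dB excess becomes 1.5 dB after 6:1 reduction.
That puts the output at -14.5 dBFS.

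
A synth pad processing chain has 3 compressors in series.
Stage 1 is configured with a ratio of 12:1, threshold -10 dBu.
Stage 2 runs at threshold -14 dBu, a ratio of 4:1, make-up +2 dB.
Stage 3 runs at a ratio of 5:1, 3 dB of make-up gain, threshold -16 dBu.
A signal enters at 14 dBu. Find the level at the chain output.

Stage 1: 14 dBu is 24 dB over -10 dBu; at 12:1 that becomes 2 dB over, giving -8 dBu.
Stage 2: overshoot 6 dB → 6/4 = 1.5 dB → -12.5 dBu; +2 dB make-up → -10.5 dBu.
Stage 3: -10.5 dBu is 5.5 dB over -16 dBu; at 5:1 that becomes 1.1 dB over, giving -14.9 dBu; +3 dB make-up → -11.9 dBu.

-11.9 dBu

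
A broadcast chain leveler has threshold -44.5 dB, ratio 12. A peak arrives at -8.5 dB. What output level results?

Overshoot: -8.5 − (-44.5) = 36 dB.
12:1 compression reduces that to 36/12 = 3 dB over.
Output = -44.5 + 3 = -41.5 dB.

-41.5 dB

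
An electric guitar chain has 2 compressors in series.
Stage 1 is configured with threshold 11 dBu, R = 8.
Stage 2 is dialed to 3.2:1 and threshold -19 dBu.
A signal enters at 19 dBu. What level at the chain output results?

Stage 1: overshoot 8 dB → 8/8 = 1 dB → 12 dBu.
Stage 2: overshoot 31 dB → 31/3.2 = 9.6875 dB → -9.3125 dBu.

-9.3125 dBu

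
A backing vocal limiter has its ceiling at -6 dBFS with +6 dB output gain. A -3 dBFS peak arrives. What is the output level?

0 dBFS

A brickwall limiter is an ∞:1 compressor: any input above the ceiling is clamped to -6 dBFS.
Output gain then adds 6 dB: -6 + 6 = 0 dBFS.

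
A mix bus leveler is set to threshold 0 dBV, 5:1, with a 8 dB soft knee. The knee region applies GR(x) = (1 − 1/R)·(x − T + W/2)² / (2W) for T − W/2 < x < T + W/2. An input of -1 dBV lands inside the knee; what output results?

x − T + W/2 = -1 − 0 + 4 = 3.
GR = (1 − 1/5) × 3² / 16 = 0.8 × 9 / 16 = 0.45 dB.
Output = -1 − 0.45 = -1.45 dBV.

-1.45 dBV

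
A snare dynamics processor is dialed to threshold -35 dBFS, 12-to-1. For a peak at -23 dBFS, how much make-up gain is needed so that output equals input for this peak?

Without make-up, output = threshold + overshoot/12 = -35 + 1 = -34 dBFS.
Gap to target: 11 dB.

11 dB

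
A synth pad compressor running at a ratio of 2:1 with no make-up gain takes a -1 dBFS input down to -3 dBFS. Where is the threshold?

-5 dBFS

Let T be the threshold. Output overshoot = (input overshoot)/R, so -3 − T = (-1 − T)/2.
2·(-3 − T) = -1 − T → 1·T = -6 − (-1) = -5.
T = -5/1 = -5 dBFS.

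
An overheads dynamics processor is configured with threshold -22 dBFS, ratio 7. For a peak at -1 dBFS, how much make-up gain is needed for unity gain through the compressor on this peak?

The peak compresses to -22 + 21/7 = -19 dBFS.
To reach -1 dBFS requires -1 − (-19) = 18 dB of make-up.

18 dB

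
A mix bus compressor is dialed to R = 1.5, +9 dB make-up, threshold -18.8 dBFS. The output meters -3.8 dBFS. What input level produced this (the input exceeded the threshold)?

Stripping the +9 dB make-up gives -12.8 dBFS at the gain stage.
That's 6 dB above the -18.8 dBFS threshold.
Input overshoot = R × output overshoot = 9 dB → input = -18.8 + 9 = -9.8 dBFS.

-9.8 dBFS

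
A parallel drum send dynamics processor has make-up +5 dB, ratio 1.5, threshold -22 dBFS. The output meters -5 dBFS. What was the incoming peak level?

-4 dBFS

Remove make-up: -5 − 5 = -10 dBFS.
Post-compression overshoot = -10 − (-22) = 12 dB.
Before 1.5:1 compression the overshoot was 12 × 1.5 = 18 dB, so input = -22 + 18 = -4 dBFS.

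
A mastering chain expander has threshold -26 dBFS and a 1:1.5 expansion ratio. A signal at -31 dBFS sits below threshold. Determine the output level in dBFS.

The input is 5 dB below the -26 dBFS threshold.
A 1:1.5 expander multiplies undershoot by 1.5: 5 × 1.5 = 7.5 dB below threshold.
Output = -26 − 7.5 = -33.5 dBFS.

-33.5 dBFS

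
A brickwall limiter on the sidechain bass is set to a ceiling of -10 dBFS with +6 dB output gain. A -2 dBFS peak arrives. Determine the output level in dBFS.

At ∞:1, everything above -10 dBFS is held at the ceiling.
Output gain then adds 6 dB: -10 + 6 = -4 dBFS.

-4 dBFS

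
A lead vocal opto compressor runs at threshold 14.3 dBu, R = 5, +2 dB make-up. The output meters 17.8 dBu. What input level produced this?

21.8 dBu

Before make-up, the level was 17.8 − 2 = 15.8 dBu.
The compressed level sits 15.8 − 14.3 = 1.5 dB over threshold.
Input overshoot = R × output overshoot = 7.5 dB → input = 14.3 + 7.5 = 21.8 dBu.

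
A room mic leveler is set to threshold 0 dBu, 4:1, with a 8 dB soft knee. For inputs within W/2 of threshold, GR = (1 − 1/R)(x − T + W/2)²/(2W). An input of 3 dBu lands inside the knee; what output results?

0.703125 dBu

x − T + W/2 = 3 − 0 + 4 = 7.
GR = (1 − 1/4) × 7² / 16 = 0.75 × 49 / 16 = 2.296875 dB.
Output = 3 − 2.296875 = 0.703125 dBu.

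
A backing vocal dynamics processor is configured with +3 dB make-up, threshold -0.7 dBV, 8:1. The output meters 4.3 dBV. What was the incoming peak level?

15.3 dBV

Before make-up, the level was 4.3 − 3 = 1.3 dBV.
That's 2 dB above the -0.7 dBV threshold.
Before 8:1 compression the overshoot was 2 × 8 = 16 dB, so input = -0.7 + 16 = 15.3 dBV.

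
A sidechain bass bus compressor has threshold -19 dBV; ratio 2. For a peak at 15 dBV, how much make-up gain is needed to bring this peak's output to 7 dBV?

9 dB

Without make-up, output = threshold + overshoot/2 = -19 + 17 = -2 dBV.
Gap to target: 9 dB.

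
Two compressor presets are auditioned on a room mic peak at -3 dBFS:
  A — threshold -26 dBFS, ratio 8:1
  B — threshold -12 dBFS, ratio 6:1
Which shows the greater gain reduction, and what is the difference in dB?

A, by 12.625 dB

A: 23 dB over, compressed to 2.875 dB over, so 20.125 dB of GR.
B: 9 dB over, compressed to 1.5 dB over, so 7.5 dB of GR.
Difference: 12.625 dB in favour of A.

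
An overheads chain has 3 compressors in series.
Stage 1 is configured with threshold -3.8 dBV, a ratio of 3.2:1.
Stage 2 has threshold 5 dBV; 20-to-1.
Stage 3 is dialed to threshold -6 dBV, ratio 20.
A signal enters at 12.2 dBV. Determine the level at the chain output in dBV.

-5.64 dBV

Stage 1: 12.2 dBV is 16 dB over -3.8 dBV; at 3.2:1 that becomes 5 dB over, giving 1.2 dBV.
Stage 2: 1.2 dBV ≤ 5 dBV, so stage 2 doesn't engage; output 1.2 dBV.
Stage 3: overshoot 7.2 dB → 7.2/20 = 0.36 dB → -5.64 dBV.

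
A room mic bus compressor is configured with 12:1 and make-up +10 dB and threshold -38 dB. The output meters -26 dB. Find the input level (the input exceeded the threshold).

-14 dB

Before make-up, the level was -26 − 10 = -36 dB.
That's 2 dB above the -38 dB threshold.
Undo the ratio: input overshoot = 2 × 12 = 24 dB, giving input = -14 dB.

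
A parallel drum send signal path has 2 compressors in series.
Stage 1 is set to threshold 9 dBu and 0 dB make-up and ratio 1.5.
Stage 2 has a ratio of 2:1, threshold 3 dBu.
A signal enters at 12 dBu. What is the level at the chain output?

7 dBu

Stage 1: overshoot 3 dB → 3/1.5 = 2 dB → 11 dBu.
Stage 2: overshoot 8 dB → 8/2 = 4 dB → 7 dBu.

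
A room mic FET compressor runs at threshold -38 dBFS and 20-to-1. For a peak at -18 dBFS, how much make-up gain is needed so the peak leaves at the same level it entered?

The peak compresses to -38 + 20/20 = -37 dBFS.
To reach -18 dBFS requires -18 − (-37) = 19 dB of make-up.

19 dB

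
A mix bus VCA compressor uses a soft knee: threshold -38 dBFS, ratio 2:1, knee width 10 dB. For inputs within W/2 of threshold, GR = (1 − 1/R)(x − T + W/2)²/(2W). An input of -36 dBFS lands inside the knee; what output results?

x − T + W/2 = -36 − (-38) + 5 = 7.
GR = (1 − 1/2) × 7² / 20 = 0.5 × 49 / 20 = 1.225 dB.
Output = -36 − 1.225 = -37.225 dBFS.

-37.225 dBFS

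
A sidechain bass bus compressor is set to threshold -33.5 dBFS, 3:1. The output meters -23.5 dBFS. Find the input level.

Post-compression overshoot = -23.5 − (-33.5) = 10 dB.
Undo the ratio: input overshoot = 10 × 3 = 30 dB, giving input = -3.5 dBFS.

-3.5 dBFS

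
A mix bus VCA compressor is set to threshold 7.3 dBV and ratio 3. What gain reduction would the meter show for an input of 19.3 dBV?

8 dB

Overshoot = 19.3 − 7.3 = 12 dB.
A 3:1 ratio leaves 4 dB of that excess.
So the signal is attenuated by 12 − 4 = 8 dB.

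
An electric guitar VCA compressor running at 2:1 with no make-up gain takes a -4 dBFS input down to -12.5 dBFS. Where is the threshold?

Gain reduction = -4 − (-12.5) = 8.5 dB; output overshoot = GR / (R − 1) = 8.5 / 1 = 8.5 dB.
Threshold = output − output overshoot = -12.5 − 8.5 = -21 dBFS.

-21 dBFS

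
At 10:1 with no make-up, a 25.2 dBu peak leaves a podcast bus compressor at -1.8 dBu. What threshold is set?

-4.8 dBu

Let T be the threshold. Output overshoot = (input overshoot)/R, so -1.8 − T = (25.2 − T)/10.
10·(-1.8 − T) = 25.2 − T → 9·T = -18 − 25.2 = -43.2.
T = -43.2/9 = -4.8 dBu.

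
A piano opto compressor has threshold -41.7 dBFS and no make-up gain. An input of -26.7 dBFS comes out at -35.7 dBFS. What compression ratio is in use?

2.5:1

Input overshoot = -26.7 − (-41.7) = 15 dB; output overshoot = -35.7 − (-41.7) = 6 dB.
Ratio = 15 / 6 = 2.5.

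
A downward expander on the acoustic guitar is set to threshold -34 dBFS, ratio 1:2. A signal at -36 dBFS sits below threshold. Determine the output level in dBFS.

Below threshold, a 1:2 expander applies gain = (2−1)×(T − x) of attenuation.
(2−1) × 2 = 2 dB, so output = -36 − 2 = -38 dBFS.

-38 dBFS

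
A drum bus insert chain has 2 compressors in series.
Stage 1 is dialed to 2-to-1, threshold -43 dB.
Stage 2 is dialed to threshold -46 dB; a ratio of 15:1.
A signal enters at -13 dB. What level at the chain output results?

Stage 1: -13 dB is 30 dB over -43 dB; at 2:1 that becomes 15 dB over, giving -28 dB.
Stage 2: overshoot 18 dB → 18/15 = 1.2 dB → -44.8 dB.

-44.8 dB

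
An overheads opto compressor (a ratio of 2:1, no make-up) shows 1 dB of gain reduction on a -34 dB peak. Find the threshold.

Let T be the threshold. Output overshoot = (input overshoot)/R, so -35 − T = (-34 − T)/2.
2·(-35 − T) = -34 − T → 1·T = -70 − (-34) = -36.
T = -36/1 = -36 dB.

-36 dB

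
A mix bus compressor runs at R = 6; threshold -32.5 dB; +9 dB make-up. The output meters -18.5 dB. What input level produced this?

-2.5 dB

Remove make-up: -18.5 − 9 = -27.5 dB.
The compressed level sits -27.5 − (-32.5) = 5 dB over threshold.
Before 6:1 compression the overshoot was 5 × 6 = 30 dB, so input = -32.5 + 30 = -2.5 dB.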